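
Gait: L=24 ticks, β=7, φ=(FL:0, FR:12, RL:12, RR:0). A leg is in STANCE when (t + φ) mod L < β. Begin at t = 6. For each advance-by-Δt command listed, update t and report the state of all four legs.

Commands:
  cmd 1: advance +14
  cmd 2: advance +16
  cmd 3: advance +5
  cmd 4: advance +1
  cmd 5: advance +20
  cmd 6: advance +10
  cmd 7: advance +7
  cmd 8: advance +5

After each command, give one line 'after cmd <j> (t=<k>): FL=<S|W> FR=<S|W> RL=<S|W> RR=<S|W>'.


after cmd 1 (t=20): FL=W FR=W RL=W RR=W
after cmd 2 (t=36): FL=W FR=S RL=S RR=W
after cmd 3 (t=41): FL=W FR=S RL=S RR=W
after cmd 4 (t=42): FL=W FR=S RL=S RR=W
after cmd 5 (t=62): FL=W FR=S RL=S RR=W
after cmd 6 (t=72): FL=S FR=W RL=W RR=S
after cmd 7 (t=79): FL=W FR=W RL=W RR=W
after cmd 8 (t=84): FL=W FR=S RL=S RR=W

start t=6: FL=S FR=W RL=W RR=S
cmd 1: advance +14 → t=20, phase=(20,8,8,20) → FL=W FR=W RL=W RR=W
cmd 2: advance +16 → t=36, phase=(12,0,0,12) → FL=W FR=S RL=S RR=W
cmd 3: advance +5 → t=41, phase=(17,5,5,17) → FL=W FR=S RL=S RR=W
cmd 4: advance +1 → t=42, phase=(18,6,6,18) → FL=W FR=S RL=S RR=W
cmd 5: advance +20 → t=62, phase=(14,2,2,14) → FL=W FR=S RL=S RR=W
cmd 6: advance +10 → t=72, phase=(0,12,12,0) → FL=S FR=W RL=W RR=S
cmd 7: advance +7 → t=79, phase=(7,19,19,7) → FL=W FR=W RL=W RR=W
cmd 8: advance +5 → t=84, phase=(12,0,0,12) → FL=W FR=S RL=S RR=W


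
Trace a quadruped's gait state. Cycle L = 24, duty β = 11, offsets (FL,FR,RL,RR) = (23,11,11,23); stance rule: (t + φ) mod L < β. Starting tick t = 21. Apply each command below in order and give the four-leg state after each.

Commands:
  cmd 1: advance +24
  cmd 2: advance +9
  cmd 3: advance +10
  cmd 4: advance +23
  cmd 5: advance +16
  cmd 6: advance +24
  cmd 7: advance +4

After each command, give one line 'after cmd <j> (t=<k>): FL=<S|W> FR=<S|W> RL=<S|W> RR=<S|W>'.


after cmd 1 (t=45): FL=W FR=S RL=S RR=W
after cmd 2 (t=54): FL=S FR=W RL=W RR=S
after cmd 3 (t=64): FL=W FR=S RL=S RR=W
after cmd 4 (t=87): FL=W FR=S RL=S RR=W
after cmd 5 (t=103): FL=S FR=W RL=W RR=S
after cmd 6 (t=127): FL=S FR=W RL=W RR=S
after cmd 7 (t=131): FL=S FR=W RL=W RR=S

start t=21: FL=W FR=S RL=S RR=W
cmd 1: advance +24 → t=45, phase=(20,8,8,20) → FL=W FR=S RL=S RR=W
cmd 2: advance +9 → t=54, phase=(5,17,17,5) → FL=S FR=W RL=W RR=S
cmd 3: advance +10 → t=64, phase=(15,3,3,15) → FL=W FR=S RL=S RR=W
cmd 4: advance +23 → t=87, phase=(14,2,2,14) → FL=W FR=S RL=S RR=W
cmd 5: advance +16 → t=103, phase=(6,18,18,6) → FL=S FR=W RL=W RR=S
cmd 6: advance +24 → t=127, phase=(6,18,18,6) → FL=S FR=W RL=W RR=S
cmd 7: advance +4 → t=131, phase=(10,22,22,10) → FL=S FR=W RL=W RR=S


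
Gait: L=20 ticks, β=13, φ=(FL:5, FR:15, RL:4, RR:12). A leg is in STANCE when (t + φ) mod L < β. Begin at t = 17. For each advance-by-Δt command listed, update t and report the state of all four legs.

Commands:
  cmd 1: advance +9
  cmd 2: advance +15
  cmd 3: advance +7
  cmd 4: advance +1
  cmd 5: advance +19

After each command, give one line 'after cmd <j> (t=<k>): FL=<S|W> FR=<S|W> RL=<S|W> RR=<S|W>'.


after cmd 1 (t=26): FL=S FR=S RL=S RR=W
after cmd 2 (t=41): FL=S FR=W RL=S RR=W
after cmd 3 (t=48): FL=W FR=S RL=S RR=S
after cmd 4 (t=49): FL=W FR=S RL=W RR=S
after cmd 5 (t=68): FL=W FR=S RL=S RR=S

start t=17: FL=S FR=S RL=S RR=S
cmd 1: advance +9 → t=26, phase=(11,1,10,18) → FL=S FR=S RL=S RR=W
cmd 2: advance +15 → t=41, phase=(6,16,5,13) → FL=S FR=W RL=S RR=W
cmd 3: advance +7 → t=48, phase=(13,3,12,0) → FL=W FR=S RL=S RR=S
cmd 4: advance +1 → t=49, phase=(14,4,13,1) → FL=W FR=S RL=W RR=S
cmd 5: advance +19 → t=68, phase=(13,3,12,0) → FL=W FR=S RL=S RR=S


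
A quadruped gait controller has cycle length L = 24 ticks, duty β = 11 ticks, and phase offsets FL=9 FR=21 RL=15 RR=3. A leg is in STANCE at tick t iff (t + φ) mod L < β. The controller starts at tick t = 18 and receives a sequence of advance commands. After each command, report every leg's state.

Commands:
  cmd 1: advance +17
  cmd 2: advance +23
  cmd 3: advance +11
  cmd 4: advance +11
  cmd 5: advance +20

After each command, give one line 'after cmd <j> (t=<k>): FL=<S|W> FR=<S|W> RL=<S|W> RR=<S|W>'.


start t=18: FL=S FR=W RL=S RR=W
cmd 1: advance +17 → t=35, phase=(20,8,2,14) → FL=W FR=S RL=S RR=W
cmd 2: advance +23 → t=58, phase=(19,7,1,13) → FL=W FR=S RL=S RR=W
cmd 3: advance +11 → t=69, phase=(6,18,12,0) → FL=S FR=W RL=W RR=S
cmd 4: advance +11 → t=80, phase=(17,5,23,11) → FL=W FR=S RL=W RR=W
cmd 5: advance +20 → t=100, phase=(13,1,19,7) → FL=W FR=S RL=W RR=S

after cmd 1 (t=35): FL=W FR=S RL=S RR=W
after cmd 2 (t=58): FL=W FR=S RL=S RR=W
after cmd 3 (t=69): FL=S FR=W RL=W RR=S
after cmd 4 (t=80): FL=W FR=S RL=W RR=W
after cmd 5 (t=100): FL=W FR=S RL=W RR=S


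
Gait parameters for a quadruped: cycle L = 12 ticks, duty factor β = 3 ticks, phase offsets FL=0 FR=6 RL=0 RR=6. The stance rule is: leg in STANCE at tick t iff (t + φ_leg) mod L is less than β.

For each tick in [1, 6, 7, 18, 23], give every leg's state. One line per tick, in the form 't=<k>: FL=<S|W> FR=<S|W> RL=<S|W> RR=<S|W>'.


t=1: FL=S FR=W RL=S RR=W
t=6: FL=W FR=S RL=W RR=S
t=7: FL=W FR=S RL=W RR=S
t=18: FL=W FR=S RL=W RR=S
t=23: FL=W FR=W RL=W RR=W

t=1: phase=(1,7,1,7) vs β=3 → FL=S FR=W RL=S RR=W
t=6: phase=(6,0,6,0) vs β=3 → FL=W FR=S RL=W RR=S
t=7: phase=(7,1,7,1) vs β=3 → FL=W FR=S RL=W RR=S
t=18: phase=(6,0,6,0) vs β=3 → FL=W FR=S RL=W RR=S
t=23: phase=(11,5,11,5) vs β=3 → FL=W FR=W RL=W RR=W


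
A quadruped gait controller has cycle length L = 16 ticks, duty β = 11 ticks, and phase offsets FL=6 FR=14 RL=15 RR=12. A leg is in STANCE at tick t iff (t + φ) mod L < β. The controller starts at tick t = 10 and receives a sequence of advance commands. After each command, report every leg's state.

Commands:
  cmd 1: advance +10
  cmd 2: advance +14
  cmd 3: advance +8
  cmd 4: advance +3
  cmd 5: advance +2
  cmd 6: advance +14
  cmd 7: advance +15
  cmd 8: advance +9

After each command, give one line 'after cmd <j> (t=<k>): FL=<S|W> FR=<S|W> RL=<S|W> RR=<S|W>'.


after cmd 1 (t=20): FL=S FR=S RL=S RR=S
after cmd 2 (t=34): FL=S FR=S RL=S RR=W
after cmd 3 (t=42): FL=S FR=S RL=S RR=S
after cmd 4 (t=45): FL=S FR=W RL=W RR=S
after cmd 5 (t=47): FL=S FR=W RL=W RR=W
after cmd 6 (t=61): FL=S FR=W RL=W RR=S
after cmd 7 (t=76): FL=S FR=S RL=W RR=S
after cmd 8 (t=85): FL=W FR=S RL=S RR=S

start t=10: FL=S FR=S RL=S RR=S
cmd 1: advance +10 → t=20, phase=(10,2,3,0) → FL=S FR=S RL=S RR=S
cmd 2: advance +14 → t=34, phase=(8,0,1,14) → FL=S FR=S RL=S RR=W
cmd 3: advance +8 → t=42, phase=(0,8,9,6) → FL=S FR=S RL=S RR=S
cmd 4: advance +3 → t=45, phase=(3,11,12,9) → FL=S FR=W RL=W RR=S
cmd 5: advance +2 → t=47, phase=(5,13,14,11) → FL=S FR=W RL=W RR=W
cmd 6: advance +14 → t=61, phase=(3,11,12,9) → FL=S FR=W RL=W RR=S
cmd 7: advance +15 → t=76, phase=(2,10,11,8) → FL=S FR=S RL=W RR=S
cmd 8: advance +9 → t=85, phase=(11,3,4,1) → FL=W FR=S RL=S RR=S


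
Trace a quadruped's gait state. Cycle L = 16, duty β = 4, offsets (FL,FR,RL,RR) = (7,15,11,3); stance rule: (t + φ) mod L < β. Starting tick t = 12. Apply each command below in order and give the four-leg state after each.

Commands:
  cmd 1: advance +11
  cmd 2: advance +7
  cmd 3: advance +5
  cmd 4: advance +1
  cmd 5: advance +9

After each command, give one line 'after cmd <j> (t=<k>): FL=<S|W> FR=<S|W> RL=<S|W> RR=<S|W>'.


after cmd 1 (t=23): FL=W FR=W RL=S RR=W
after cmd 2 (t=30): FL=W FR=W RL=W RR=S
after cmd 3 (t=35): FL=W FR=S RL=W RR=W
after cmd 4 (t=36): FL=W FR=S RL=W RR=W
after cmd 5 (t=45): FL=W FR=W RL=W RR=S

start t=12: FL=S FR=W RL=W RR=W
cmd 1: advance +11 → t=23, phase=(14,6,2,10) → FL=W FR=W RL=S RR=W
cmd 2: advance +7 → t=30, phase=(5,13,9,1) → FL=W FR=W RL=W RR=S
cmd 3: advance +5 → t=35, phase=(10,2,14,6) → FL=W FR=S RL=W RR=W
cmd 4: advance +1 → t=36, phase=(11,3,15,7) → FL=W FR=S RL=W RR=W
cmd 5: advance +9 → t=45, phase=(4,12,8,0) → FL=W FR=W RL=W RR=S


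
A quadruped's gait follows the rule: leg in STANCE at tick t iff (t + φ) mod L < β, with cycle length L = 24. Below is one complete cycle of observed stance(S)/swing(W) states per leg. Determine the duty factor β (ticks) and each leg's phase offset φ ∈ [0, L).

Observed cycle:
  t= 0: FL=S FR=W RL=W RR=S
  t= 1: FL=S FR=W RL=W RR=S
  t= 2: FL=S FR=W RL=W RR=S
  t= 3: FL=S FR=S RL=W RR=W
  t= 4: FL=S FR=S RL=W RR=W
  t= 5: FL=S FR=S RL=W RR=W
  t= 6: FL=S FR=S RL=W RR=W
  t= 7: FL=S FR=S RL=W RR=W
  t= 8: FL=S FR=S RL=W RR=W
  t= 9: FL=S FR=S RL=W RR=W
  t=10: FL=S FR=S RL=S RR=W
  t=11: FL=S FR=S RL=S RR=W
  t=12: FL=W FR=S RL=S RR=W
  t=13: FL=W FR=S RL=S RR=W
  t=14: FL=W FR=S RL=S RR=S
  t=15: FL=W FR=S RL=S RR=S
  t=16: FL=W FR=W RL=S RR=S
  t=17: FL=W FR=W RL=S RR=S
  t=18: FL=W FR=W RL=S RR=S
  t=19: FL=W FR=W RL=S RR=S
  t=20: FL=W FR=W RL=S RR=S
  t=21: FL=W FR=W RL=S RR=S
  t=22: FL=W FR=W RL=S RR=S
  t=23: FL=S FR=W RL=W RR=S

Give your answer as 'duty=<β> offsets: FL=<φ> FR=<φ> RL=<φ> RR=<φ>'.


duty=13 offsets: FL=1 FR=21 RL=14 RR=10

duty β = stance ticks per leg = 13
FL: stance ticks = 13; W→S at t=23 → φ=1
FR: stance ticks = 13; W→S at t=3 → φ=21
RL: stance ticks = 13; W→S at t=10 → φ=14
RR: stance ticks = 13; W→S at t=14 → φ=10


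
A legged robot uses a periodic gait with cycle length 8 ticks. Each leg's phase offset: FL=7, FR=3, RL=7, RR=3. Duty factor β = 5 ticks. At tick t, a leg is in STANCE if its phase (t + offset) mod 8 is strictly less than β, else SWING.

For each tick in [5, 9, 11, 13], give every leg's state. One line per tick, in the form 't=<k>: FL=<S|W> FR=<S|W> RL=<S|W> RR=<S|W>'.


t=5: phase=(4,0,4,0) vs β=5 → FL=S FR=S RL=S RR=S
t=9: phase=(0,4,0,4) vs β=5 → FL=S FR=S RL=S RR=S
t=11: phase=(2,6,2,6) vs β=5 → FL=S FR=W RL=S RR=W
t=13: phase=(4,0,4,0) vs β=5 → FL=S FR=S RL=S RR=S

t=5: FL=S FR=S RL=S RR=S
t=9: FL=S FR=S RL=S RR=S
t=11: FL=S FR=W RL=S RR=W
t=13: FL=S FR=S RL=S RR=S


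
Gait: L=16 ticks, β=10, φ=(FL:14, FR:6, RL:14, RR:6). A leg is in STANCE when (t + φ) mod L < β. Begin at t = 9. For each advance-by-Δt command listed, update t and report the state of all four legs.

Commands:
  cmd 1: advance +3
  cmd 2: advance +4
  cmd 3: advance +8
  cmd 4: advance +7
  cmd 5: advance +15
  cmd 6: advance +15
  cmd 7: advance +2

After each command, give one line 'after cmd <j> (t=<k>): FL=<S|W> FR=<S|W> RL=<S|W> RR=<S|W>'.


after cmd 1 (t=12): FL=W FR=S RL=W RR=S
after cmd 2 (t=16): FL=W FR=S RL=W RR=S
after cmd 3 (t=24): FL=S FR=W RL=S RR=W
after cmd 4 (t=31): FL=W FR=S RL=W RR=S
after cmd 5 (t=46): FL=W FR=S RL=W RR=S
after cmd 6 (t=61): FL=W FR=S RL=W RR=S
after cmd 7 (t=63): FL=W FR=S RL=W RR=S

start t=9: FL=S FR=W RL=S RR=W
cmd 1: advance +3 → t=12, phase=(10,2,10,2) → FL=W FR=S RL=W RR=S
cmd 2: advance +4 → t=16, phase=(14,6,14,6) → FL=W FR=S RL=W RR=S
cmd 3: advance +8 → t=24, phase=(6,14,6,14) → FL=S FR=W RL=S RR=W
cmd 4: advance +7 → t=31, phase=(13,5,13,5) → FL=W FR=S RL=W RR=S
cmd 5: advance +15 → t=46, phase=(12,4,12,4) → FL=W FR=S RL=W RR=S
cmd 6: advance +15 → t=61, phase=(11,3,11,3) → FL=W FR=S RL=W RR=S
cmd 7: advance +2 → t=63, phase=(13,5,13,5) → FL=W FR=S RL=W RR=S


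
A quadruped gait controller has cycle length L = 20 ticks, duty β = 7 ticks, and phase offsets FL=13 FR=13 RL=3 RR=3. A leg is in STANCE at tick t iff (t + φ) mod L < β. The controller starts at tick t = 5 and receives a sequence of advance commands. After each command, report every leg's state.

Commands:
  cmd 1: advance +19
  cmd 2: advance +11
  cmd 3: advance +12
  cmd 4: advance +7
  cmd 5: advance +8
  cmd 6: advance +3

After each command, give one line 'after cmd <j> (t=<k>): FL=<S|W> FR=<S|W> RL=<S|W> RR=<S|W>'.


start t=5: FL=W FR=W RL=W RR=W
cmd 1: advance +19 → t=24, phase=(17,17,7,7) → FL=W FR=W RL=W RR=W
cmd 2: advance +11 → t=35, phase=(8,8,18,18) → FL=W FR=W RL=W RR=W
cmd 3: advance +12 → t=47, phase=(0,0,10,10) → FL=S FR=S RL=W RR=W
cmd 4: advance +7 → t=54, phase=(7,7,17,17) → FL=W FR=W RL=W RR=W
cmd 5: advance +8 → t=62, phase=(15,15,5,5) → FL=W FR=W RL=S RR=S
cmd 6: advance +3 → t=65, phase=(18,18,8,8) → FL=W FR=W RL=W RR=W

after cmd 1 (t=24): FL=W FR=W RL=W RR=W
after cmd 2 (t=35): FL=W FR=W RL=W RR=W
after cmd 3 (t=47): FL=S FR=S RL=W RR=W
after cmd 4 (t=54): FL=W FR=W RL=W RR=W
after cmd 5 (t=62): FL=W FR=W RL=S RR=S
after cmd 6 (t=65): FL=W FR=W RL=W RR=W


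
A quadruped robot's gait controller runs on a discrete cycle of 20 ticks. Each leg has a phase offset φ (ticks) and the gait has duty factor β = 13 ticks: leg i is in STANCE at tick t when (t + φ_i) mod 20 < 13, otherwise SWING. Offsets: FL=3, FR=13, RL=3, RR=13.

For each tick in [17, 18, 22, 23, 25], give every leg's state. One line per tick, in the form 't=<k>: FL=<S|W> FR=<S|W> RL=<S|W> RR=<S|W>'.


t=17: FL=S FR=S RL=S RR=S
t=18: FL=S FR=S RL=S RR=S
t=22: FL=S FR=W RL=S RR=W
t=23: FL=S FR=W RL=S RR=W
t=25: FL=S FR=W RL=S RR=W

t=17: phase=(0,10,0,10) vs β=13 → FL=S FR=S RL=S RR=S
t=18: phase=(1,11,1,11) vs β=13 → FL=S FR=S RL=S RR=S
t=22: phase=(5,15,5,15) vs β=13 → FL=S FR=W RL=S RR=W
t=23: phase=(6,16,6,16) vs β=13 → FL=S FR=W RL=S RR=W
t=25: phase=(8,18,8,18) vs β=13 → FL=S FR=W RL=S RR=W


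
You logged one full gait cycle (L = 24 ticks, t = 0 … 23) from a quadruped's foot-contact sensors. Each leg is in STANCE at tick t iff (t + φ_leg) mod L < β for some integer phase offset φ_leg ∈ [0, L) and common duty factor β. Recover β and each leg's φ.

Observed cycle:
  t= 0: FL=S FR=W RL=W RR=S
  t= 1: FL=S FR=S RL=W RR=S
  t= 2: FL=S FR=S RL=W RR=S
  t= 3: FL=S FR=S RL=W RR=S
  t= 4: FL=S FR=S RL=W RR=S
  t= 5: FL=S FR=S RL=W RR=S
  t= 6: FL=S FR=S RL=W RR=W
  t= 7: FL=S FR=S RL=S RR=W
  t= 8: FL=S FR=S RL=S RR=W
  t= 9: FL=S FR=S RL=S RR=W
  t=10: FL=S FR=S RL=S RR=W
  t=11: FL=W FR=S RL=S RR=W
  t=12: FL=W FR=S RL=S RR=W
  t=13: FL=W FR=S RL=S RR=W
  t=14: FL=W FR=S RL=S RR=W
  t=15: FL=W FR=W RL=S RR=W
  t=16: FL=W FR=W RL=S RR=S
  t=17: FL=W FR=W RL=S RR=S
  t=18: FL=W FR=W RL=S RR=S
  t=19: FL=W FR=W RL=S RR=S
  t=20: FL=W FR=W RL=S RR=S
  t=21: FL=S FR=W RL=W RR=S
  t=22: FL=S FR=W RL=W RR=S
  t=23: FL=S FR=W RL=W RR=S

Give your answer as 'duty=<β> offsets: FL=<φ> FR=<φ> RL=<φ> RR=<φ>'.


duty β = stance ticks per leg = 14
FL: stance ticks = 14; W→S at t=21 → φ=3
FR: stance ticks = 14; W→S at t=1 → φ=23
RL: stance ticks = 14; W→S at t=7 → φ=17
RR: stance ticks = 14; W→S at t=16 → φ=8

duty=14 offsets: FL=3 FR=23 RL=17 RR=8


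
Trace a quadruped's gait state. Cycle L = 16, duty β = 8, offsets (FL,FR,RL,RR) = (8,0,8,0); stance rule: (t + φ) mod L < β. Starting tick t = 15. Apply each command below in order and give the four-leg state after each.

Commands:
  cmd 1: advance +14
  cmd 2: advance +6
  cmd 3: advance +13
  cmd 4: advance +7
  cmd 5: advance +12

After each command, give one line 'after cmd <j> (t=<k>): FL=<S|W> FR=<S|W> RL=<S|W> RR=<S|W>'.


after cmd 1 (t=29): FL=S FR=W RL=S RR=W
after cmd 2 (t=35): FL=W FR=S RL=W RR=S
after cmd 3 (t=48): FL=W FR=S RL=W RR=S
after cmd 4 (t=55): FL=W FR=S RL=W RR=S
after cmd 5 (t=67): FL=W FR=S RL=W RR=S

start t=15: FL=S FR=W RL=S RR=W
cmd 1: advance +14 → t=29, phase=(5,13,5,13) → FL=S FR=W RL=S RR=W
cmd 2: advance +6 → t=35, phase=(11,3,11,3) → FL=W FR=S RL=W RR=S
cmd 3: advance +13 → t=48, phase=(8,0,8,0) → FL=W FR=S RL=W RR=S
cmd 4: advance +7 → t=55, phase=(15,7,15,7) → FL=W FR=S RL=W RR=S
cmd 5: advance +12 → t=67, phase=(11,3,11,3) → FL=W FR=S RL=W RR=S


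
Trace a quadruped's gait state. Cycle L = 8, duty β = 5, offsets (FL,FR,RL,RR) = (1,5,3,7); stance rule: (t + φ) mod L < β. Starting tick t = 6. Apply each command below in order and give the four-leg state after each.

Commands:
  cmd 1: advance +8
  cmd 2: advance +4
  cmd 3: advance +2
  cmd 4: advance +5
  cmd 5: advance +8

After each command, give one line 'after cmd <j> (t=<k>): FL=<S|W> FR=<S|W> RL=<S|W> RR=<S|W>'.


start t=6: FL=W FR=S RL=S RR=W
cmd 1: advance +8 → t=14, phase=(7,3,1,5) → FL=W FR=S RL=S RR=W
cmd 2: advance +4 → t=18, phase=(3,7,5,1) → FL=S FR=W RL=W RR=S
cmd 3: advance +2 → t=20, phase=(5,1,7,3) → FL=W FR=S RL=W RR=S
cmd 4: advance +5 → t=25, phase=(2,6,4,0) → FL=S FR=W RL=S RR=S
cmd 5: advance +8 → t=33, phase=(2,6,4,0) → FL=S FR=W RL=S RR=S

after cmd 1 (t=14): FL=W FR=S RL=S RR=W
after cmd 2 (t=18): FL=S FR=W RL=W RR=S
after cmd 3 (t=20): FL=W FR=S RL=W RR=S
after cmd 4 (t=25): FL=S FR=W RL=S RR=S
after cmd 5 (t=33): FL=S FR=W RL=S RR=S


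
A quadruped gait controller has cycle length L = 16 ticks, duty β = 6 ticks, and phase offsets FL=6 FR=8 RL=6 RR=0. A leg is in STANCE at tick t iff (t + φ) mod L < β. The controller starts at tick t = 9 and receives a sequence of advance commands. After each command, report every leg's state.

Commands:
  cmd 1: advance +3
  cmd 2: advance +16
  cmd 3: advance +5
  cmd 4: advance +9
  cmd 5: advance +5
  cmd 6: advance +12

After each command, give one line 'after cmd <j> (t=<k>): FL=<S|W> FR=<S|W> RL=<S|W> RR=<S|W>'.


start t=9: FL=W FR=S RL=W RR=W
cmd 1: advance +3 → t=12, phase=(2,4,2,12) → FL=S FR=S RL=S RR=W
cmd 2: advance +16 → t=28, phase=(2,4,2,12) → FL=S FR=S RL=S RR=W
cmd 3: advance +5 → t=33, phase=(7,9,7,1) → FL=W FR=W RL=W RR=S
cmd 4: advance +9 → t=42, phase=(0,2,0,10) → FL=S FR=S RL=S RR=W
cmd 5: advance +5 → t=47, phase=(5,7,5,15) → FL=S FR=W RL=S RR=W
cmd 6: advance +12 → t=59, phase=(1,3,1,11) → FL=S FR=S RL=S RR=W

after cmd 1 (t=12): FL=S FR=S RL=S RR=W
after cmd 2 (t=28): FL=S FR=S RL=S RR=W
after cmd 3 (t=33): FL=W FR=W RL=W RR=S
after cmd 4 (t=42): FL=S FR=S RL=S RR=W
after cmd 5 (t=47): FL=S FR=W RL=S RR=W
after cmd 6 (t=59): FL=S FR=S RL=S RR=W


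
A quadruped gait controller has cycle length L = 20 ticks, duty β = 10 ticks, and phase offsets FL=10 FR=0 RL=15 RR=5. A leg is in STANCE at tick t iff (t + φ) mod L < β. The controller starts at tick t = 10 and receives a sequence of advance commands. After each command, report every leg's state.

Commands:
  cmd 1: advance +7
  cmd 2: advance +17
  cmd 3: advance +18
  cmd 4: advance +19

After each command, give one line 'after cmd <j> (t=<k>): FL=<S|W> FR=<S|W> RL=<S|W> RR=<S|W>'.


start t=10: FL=S FR=W RL=S RR=W
cmd 1: advance +7 → t=17, phase=(7,17,12,2) → FL=S FR=W RL=W RR=S
cmd 2: advance +17 → t=34, phase=(4,14,9,19) → FL=S FR=W RL=S RR=W
cmd 3: advance +18 → t=52, phase=(2,12,7,17) → FL=S FR=W RL=S RR=W
cmd 4: advance +19 → t=71, phase=(1,11,6,16) → FL=S FR=W RL=S RR=W

after cmd 1 (t=17): FL=S FR=W RL=W RR=S
after cmd 2 (t=34): FL=S FR=W RL=S RR=W
after cmd 3 (t=52): FL=S FR=W RL=S RR=W
after cmd 4 (t=71): FL=S FR=W RL=S RR=W


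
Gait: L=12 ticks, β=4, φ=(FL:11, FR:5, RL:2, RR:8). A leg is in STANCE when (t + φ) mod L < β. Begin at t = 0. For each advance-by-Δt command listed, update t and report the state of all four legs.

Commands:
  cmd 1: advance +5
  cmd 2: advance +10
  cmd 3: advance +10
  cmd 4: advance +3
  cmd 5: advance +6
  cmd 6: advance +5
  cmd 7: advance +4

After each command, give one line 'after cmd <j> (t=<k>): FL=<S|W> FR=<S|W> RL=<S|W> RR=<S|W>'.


start t=0: FL=W FR=W RL=S RR=W
cmd 1: advance +5 → t=5, phase=(4,10,7,1) → FL=W FR=W RL=W RR=S
cmd 2: advance +10 → t=15, phase=(2,8,5,11) → FL=S FR=W RL=W RR=W
cmd 3: advance +10 → t=25, phase=(0,6,3,9) → FL=S FR=W RL=S RR=W
cmd 4: advance +3 → t=28, phase=(3,9,6,0) → FL=S FR=W RL=W RR=S
cmd 5: advance +6 → t=34, phase=(9,3,0,6) → FL=W FR=S RL=S RR=W
cmd 6: advance +5 → t=39, phase=(2,8,5,11) → FL=S FR=W RL=W RR=W
cmd 7: advance +4 → t=43, phase=(6,0,9,3) → FL=W FR=S RL=W RR=S

after cmd 1 (t=5): FL=W FR=W RL=W RR=S
after cmd 2 (t=15): FL=S FR=W RL=W RR=W
after cmd 3 (t=25): FL=S FR=W RL=S RR=W
after cmd 4 (t=28): FL=S FR=W RL=W RR=S
after cmd 5 (t=34): FL=W FR=S RL=S RR=W
after cmd 6 (t=39): FL=S FR=W RL=W RR=W
after cmd 7 (t=43): FL=W FR=S RL=W RR=S


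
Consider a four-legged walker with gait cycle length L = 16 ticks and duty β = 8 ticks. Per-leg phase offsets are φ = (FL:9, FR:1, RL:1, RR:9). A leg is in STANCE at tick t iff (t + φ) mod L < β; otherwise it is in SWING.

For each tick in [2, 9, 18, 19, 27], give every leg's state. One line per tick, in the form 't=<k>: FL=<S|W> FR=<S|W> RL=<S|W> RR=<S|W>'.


t=2: phase=(11,3,3,11) vs β=8 → FL=W FR=S RL=S RR=W
t=9: phase=(2,10,10,2) vs β=8 → FL=S FR=W RL=W RR=S
t=18: phase=(11,3,3,11) vs β=8 → FL=W FR=S RL=S RR=W
t=19: phase=(12,4,4,12) vs β=8 → FL=W FR=S RL=S RR=W
t=27: phase=(4,12,12,4) vs β=8 → FL=S FR=W RL=W RR=S

t=2: FL=W FR=S RL=S RR=W
t=9: FL=S FR=W RL=W RR=S
t=18: FL=W FR=S RL=S RR=W
t=19: FL=W FR=S RL=S RR=W
t=27: FL=S FR=W RL=W RR=S


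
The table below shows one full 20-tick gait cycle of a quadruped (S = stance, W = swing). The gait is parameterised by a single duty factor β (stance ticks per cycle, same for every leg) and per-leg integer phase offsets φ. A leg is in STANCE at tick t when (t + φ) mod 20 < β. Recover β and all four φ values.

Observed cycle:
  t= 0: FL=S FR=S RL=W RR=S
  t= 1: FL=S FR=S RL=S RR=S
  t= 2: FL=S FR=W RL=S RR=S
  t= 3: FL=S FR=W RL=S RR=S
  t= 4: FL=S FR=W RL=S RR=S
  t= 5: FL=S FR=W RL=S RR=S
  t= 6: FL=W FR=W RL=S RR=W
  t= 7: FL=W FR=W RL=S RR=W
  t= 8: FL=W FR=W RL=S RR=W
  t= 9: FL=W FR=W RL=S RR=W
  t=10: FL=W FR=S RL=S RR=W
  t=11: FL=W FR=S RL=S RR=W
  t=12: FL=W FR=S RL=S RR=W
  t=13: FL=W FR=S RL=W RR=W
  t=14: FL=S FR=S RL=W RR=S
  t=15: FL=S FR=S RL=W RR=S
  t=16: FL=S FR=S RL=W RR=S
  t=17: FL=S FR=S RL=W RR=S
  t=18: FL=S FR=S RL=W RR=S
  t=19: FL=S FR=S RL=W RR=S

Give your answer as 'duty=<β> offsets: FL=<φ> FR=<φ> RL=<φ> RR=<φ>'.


duty β = stance ticks per leg = 12
FL: stance ticks = 12; W→S at t=14 → φ=6
FR: stance ticks = 12; W→S at t=10 → φ=10
RL: stance ticks = 12; W→S at t=1 → φ=19
RR: stance ticks = 12; W→S at t=14 → φ=6

duty=12 offsets: FL=6 FR=10 RL=19 RR=6


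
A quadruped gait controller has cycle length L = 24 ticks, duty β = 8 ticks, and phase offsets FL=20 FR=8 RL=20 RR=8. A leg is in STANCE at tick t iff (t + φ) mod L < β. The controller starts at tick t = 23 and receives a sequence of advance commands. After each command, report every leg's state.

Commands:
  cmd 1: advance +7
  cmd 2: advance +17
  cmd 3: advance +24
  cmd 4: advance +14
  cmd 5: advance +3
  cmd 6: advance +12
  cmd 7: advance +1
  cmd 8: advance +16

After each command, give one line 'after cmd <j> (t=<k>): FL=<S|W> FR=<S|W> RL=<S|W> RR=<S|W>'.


start t=23: FL=W FR=S RL=W RR=S
cmd 1: advance +7 → t=30, phase=(2,14,2,14) → FL=S FR=W RL=S RR=W
cmd 2: advance +17 → t=47, phase=(19,7,19,7) → FL=W FR=S RL=W RR=S
cmd 3: advance +24 → t=71, phase=(19,7,19,7) → FL=W FR=S RL=W RR=S
cmd 4: advance +14 → t=85, phase=(9,21,9,21) → FL=W FR=W RL=W RR=W
cmd 5: advance +3 → t=88, phase=(12,0,12,0) → FL=W FR=S RL=W RR=S
cmd 6: advance +12 → t=100, phase=(0,12,0,12) → FL=S FR=W RL=S RR=W
cmd 7: advance +1 → t=101, phase=(1,13,1,13) → FL=S FR=W RL=S RR=W
cmd 8: advance +16 → t=117, phase=(17,5,17,5) → FL=W FR=S RL=W RR=S

after cmd 1 (t=30): FL=S FR=W RL=S RR=W
after cmd 2 (t=47): FL=W FR=S RL=W RR=S
after cmd 3 (t=71): FL=W FR=S RL=W RR=S
after cmd 4 (t=85): FL=W FR=W RL=W RR=W
after cmd 5 (t=88): FL=W FR=S RL=W RR=S
after cmd 6 (t=100): FL=S FR=W RL=S RR=W
after cmd 7 (t=101): FL=S FR=W RL=S RR=W
after cmd 8 (t=117): FL=W FR=S RL=W RR=S


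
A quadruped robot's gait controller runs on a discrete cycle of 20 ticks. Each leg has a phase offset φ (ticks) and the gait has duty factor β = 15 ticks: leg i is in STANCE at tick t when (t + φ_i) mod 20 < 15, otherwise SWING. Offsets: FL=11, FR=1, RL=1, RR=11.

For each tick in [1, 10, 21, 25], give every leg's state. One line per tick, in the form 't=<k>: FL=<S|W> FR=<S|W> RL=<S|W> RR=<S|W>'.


t=1: FL=S FR=S RL=S RR=S
t=10: FL=S FR=S RL=S RR=S
t=21: FL=S FR=S RL=S RR=S
t=25: FL=W FR=S RL=S RR=W

t=1: phase=(12,2,2,12) vs β=15 → FL=S FR=S RL=S RR=S
t=10: phase=(1,11,11,1) vs β=15 → FL=S FR=S RL=S RR=S
t=21: phase=(12,2,2,12) vs β=15 → FL=S FR=S RL=S RR=S
t=25: phase=(16,6,6,16) vs β=15 → FL=W FR=S RL=S RR=W


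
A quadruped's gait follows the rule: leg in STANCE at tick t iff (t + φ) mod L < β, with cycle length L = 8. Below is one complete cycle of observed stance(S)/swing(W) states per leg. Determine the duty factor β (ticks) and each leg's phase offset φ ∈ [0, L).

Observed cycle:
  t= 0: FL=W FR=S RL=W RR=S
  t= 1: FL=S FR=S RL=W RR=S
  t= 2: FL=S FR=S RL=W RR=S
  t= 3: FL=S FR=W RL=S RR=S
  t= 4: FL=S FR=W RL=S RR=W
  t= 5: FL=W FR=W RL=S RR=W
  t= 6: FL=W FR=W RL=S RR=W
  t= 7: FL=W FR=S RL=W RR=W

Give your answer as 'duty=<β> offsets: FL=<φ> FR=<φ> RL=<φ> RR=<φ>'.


duty β = stance ticks per leg = 4
FL: stance ticks = 4; W→S at t=1 → φ=7
FR: stance ticks = 4; W→S at t=7 → φ=1
RL: stance ticks = 4; W→S at t=3 → φ=5
RR: stance ticks = 4; W→S at t=0 → φ=0

duty=4 offsets: FL=7 FR=1 RL=5 RR=0


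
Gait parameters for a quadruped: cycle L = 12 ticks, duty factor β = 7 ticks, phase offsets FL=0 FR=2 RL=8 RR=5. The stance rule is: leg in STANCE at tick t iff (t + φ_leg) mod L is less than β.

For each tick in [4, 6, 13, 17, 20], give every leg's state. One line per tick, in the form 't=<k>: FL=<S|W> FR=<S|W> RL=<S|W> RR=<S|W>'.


t=4: FL=S FR=S RL=S RR=W
t=6: FL=S FR=W RL=S RR=W
t=13: FL=S FR=S RL=W RR=S
t=17: FL=S FR=W RL=S RR=W
t=20: FL=W FR=W RL=S RR=S

t=4: phase=(4,6,0,9) vs β=7 → FL=S FR=S RL=S RR=W
t=6: phase=(6,8,2,11) vs β=7 → FL=S FR=W RL=S RR=W
t=13: phase=(1,3,9,6) vs β=7 → FL=S FR=S RL=W RR=S
t=17: phase=(5,7,1,10) vs β=7 → FL=S FR=W RL=S RR=W
t=20: phase=(8,10,4,1) vs β=7 → FL=W FR=W RL=S RR=S


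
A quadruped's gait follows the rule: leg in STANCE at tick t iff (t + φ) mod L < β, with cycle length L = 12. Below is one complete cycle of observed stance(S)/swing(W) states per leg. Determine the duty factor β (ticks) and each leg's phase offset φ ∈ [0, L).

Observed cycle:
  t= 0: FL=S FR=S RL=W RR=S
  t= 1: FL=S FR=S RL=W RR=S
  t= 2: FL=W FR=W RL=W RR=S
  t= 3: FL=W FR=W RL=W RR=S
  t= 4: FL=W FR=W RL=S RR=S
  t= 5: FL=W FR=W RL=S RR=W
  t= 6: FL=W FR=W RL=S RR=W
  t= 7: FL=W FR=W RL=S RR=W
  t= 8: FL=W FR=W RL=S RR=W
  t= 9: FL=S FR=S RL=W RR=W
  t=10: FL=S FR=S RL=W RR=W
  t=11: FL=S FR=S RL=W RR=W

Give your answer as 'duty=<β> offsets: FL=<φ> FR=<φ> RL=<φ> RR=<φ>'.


duty=5 offsets: FL=3 FR=3 RL=8 RR=0

duty β = stance ticks per leg = 5
FL: stance ticks = 5; W→S at t=9 → φ=3
FR: stance ticks = 5; W→S at t=9 → φ=3
RL: stance ticks = 5; W→S at t=4 → φ=8
RR: stance ticks = 5; W→S at t=0 → φ=0


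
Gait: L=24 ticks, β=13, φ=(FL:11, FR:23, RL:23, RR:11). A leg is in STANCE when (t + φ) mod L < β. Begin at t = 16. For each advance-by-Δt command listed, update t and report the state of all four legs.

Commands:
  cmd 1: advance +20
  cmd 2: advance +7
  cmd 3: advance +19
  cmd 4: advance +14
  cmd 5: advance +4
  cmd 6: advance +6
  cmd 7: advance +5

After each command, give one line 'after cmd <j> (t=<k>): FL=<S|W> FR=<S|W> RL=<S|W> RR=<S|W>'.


start t=16: FL=S FR=W RL=W RR=S
cmd 1: advance +20 → t=36, phase=(23,11,11,23) → FL=W FR=S RL=S RR=W
cmd 2: advance +7 → t=43, phase=(6,18,18,6) → FL=S FR=W RL=W RR=S
cmd 3: advance +19 → t=62, phase=(1,13,13,1) → FL=S FR=W RL=W RR=S
cmd 4: advance +14 → t=76, phase=(15,3,3,15) → FL=W FR=S RL=S RR=W
cmd 5: advance +4 → t=80, phase=(19,7,7,19) → FL=W FR=S RL=S RR=W
cmd 6: advance +6 → t=86, phase=(1,13,13,1) → FL=S FR=W RL=W RR=S
cmd 7: advance +5 → t=91, phase=(6,18,18,6) → FL=S FR=W RL=W RR=S

after cmd 1 (t=36): FL=W FR=S RL=S RR=W
after cmd 2 (t=43): FL=S FR=W RL=W RR=S
after cmd 3 (t=62): FL=S FR=W RL=W RR=S
after cmd 4 (t=76): FL=W FR=S RL=S RR=W
after cmd 5 (t=80): FL=W FR=S RL=S RR=W
after cmd 6 (t=86): FL=S FR=W RL=W RR=S
after cmd 7 (t=91): FL=S FR=W RL=W RR=S


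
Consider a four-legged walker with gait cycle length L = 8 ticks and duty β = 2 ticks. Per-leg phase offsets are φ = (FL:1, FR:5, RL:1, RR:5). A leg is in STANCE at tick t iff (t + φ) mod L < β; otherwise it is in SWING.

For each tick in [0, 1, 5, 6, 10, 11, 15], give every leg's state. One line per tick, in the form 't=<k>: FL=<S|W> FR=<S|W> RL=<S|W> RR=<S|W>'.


t=0: FL=S FR=W RL=S RR=W
t=1: FL=W FR=W RL=W RR=W
t=5: FL=W FR=W RL=W RR=W
t=6: FL=W FR=W RL=W RR=W
t=10: FL=W FR=W RL=W RR=W
t=11: FL=W FR=S RL=W RR=S
t=15: FL=S FR=W RL=S RR=W

t=0: phase=(1,5,1,5) vs β=2 → FL=S FR=W RL=S RR=W
t=1: phase=(2,6,2,6) vs β=2 → FL=W FR=W RL=W RR=W
t=5: phase=(6,2,6,2) vs β=2 → FL=W FR=W RL=W RR=W
t=6: phase=(7,3,7,3) vs β=2 → FL=W FR=W RL=W RR=W
t=10: phase=(3,7,3,7) vs β=2 → FL=W FR=W RL=W RR=W
t=11: phase=(4,0,4,0) vs β=2 → FL=W FR=S RL=W RR=S
t=15: phase=(0,4,0,4) vs β=2 → FL=S FR=W RL=S RR=W


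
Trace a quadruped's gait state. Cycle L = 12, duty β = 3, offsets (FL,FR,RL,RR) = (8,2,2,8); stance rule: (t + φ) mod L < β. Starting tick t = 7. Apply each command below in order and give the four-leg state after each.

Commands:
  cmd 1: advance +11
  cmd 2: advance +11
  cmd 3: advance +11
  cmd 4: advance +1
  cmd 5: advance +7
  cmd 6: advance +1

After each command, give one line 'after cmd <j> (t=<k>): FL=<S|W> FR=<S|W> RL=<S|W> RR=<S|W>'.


after cmd 1 (t=18): FL=S FR=W RL=W RR=S
after cmd 2 (t=29): FL=S FR=W RL=W RR=S
after cmd 3 (t=40): FL=S FR=W RL=W RR=S
after cmd 4 (t=41): FL=S FR=W RL=W RR=S
after cmd 5 (t=48): FL=W FR=S RL=S RR=W
after cmd 6 (t=49): FL=W FR=W RL=W RR=W

start t=7: FL=W FR=W RL=W RR=W
cmd 1: advance +11 → t=18, phase=(2,8,8,2) → FL=S FR=W RL=W RR=S
cmd 2: advance +11 → t=29, phase=(1,7,7,1) → FL=S FR=W RL=W RR=S
cmd 3: advance +11 → t=40, phase=(0,6,6,0) → FL=S FR=W RL=W RR=S
cmd 4: advance +1 → t=41, phase=(1,7,7,1) → FL=S FR=W RL=W RR=S
cmd 5: advance +7 → t=48, phase=(8,2,2,8) → FL=W FR=S RL=S RR=W
cmd 6: advance +1 → t=49, phase=(9,3,3,9) → FL=W FR=W RL=W RR=W


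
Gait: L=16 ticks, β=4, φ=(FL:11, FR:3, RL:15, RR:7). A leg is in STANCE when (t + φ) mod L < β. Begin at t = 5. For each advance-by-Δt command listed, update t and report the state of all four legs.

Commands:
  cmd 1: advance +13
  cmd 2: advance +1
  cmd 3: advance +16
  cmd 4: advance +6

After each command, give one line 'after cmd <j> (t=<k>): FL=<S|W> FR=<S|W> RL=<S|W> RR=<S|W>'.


after cmd 1 (t=18): FL=W FR=W RL=S RR=W
after cmd 2 (t=19): FL=W FR=W RL=S RR=W
after cmd 3 (t=35): FL=W FR=W RL=S RR=W
after cmd 4 (t=41): FL=W FR=W RL=W RR=S

start t=5: FL=S FR=W RL=W RR=W
cmd 1: advance +13 → t=18, phase=(13,5,1,9) → FL=W FR=W RL=S RR=W
cmd 2: advance +1 → t=19, phase=(14,6,2,10) → FL=W FR=W RL=S RR=W
cmd 3: advance +16 → t=35, phase=(14,6,2,10) → FL=W FR=W RL=S RR=W
cmd 4: advance +6 → t=41, phase=(4,12,8,0) → FL=W FR=W RL=W RR=S


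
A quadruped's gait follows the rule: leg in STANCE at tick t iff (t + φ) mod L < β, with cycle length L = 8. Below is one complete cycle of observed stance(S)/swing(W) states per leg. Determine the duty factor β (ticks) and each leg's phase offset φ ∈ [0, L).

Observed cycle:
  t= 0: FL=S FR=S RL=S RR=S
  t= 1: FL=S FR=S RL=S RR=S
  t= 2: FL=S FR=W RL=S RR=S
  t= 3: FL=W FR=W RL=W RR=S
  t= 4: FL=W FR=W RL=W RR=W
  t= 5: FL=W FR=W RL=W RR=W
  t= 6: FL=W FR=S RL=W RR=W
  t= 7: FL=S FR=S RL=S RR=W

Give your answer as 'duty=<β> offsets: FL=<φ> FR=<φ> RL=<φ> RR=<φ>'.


duty β = stance ticks per leg = 4
FL: stance ticks = 4; W→S at t=7 → φ=1
FR: stance ticks = 4; W→S at t=6 → φ=2
RL: stance ticks = 4; W→S at t=7 → φ=1
RR: stance ticks = 4; W→S at t=0 → φ=0

duty=4 offsets: FL=1 FR=2 RL=1 RR=0


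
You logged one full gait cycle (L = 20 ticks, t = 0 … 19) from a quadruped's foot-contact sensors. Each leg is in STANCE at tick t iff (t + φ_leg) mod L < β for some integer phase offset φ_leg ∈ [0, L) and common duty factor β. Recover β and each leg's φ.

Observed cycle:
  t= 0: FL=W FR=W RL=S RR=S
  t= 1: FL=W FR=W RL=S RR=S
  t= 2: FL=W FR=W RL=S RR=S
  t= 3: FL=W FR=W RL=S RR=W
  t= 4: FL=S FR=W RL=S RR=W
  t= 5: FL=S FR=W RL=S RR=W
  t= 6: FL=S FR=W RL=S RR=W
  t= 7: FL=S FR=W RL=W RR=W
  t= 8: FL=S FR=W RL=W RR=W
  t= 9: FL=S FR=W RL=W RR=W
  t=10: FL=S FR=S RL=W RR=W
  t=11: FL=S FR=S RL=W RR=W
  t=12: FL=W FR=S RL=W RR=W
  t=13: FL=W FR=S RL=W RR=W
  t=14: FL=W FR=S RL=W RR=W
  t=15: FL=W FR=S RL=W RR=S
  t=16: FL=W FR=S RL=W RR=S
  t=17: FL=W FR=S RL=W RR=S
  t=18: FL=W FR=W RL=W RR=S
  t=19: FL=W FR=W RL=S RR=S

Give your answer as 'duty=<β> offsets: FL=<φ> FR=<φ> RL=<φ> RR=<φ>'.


duty=8 offsets: FL=16 FR=10 RL=1 RR=5

duty β = stance ticks per leg = 8
FL: stance ticks = 8; W→S at t=4 → φ=16
FR: stance ticks = 8; W→S at t=10 → φ=10
RL: stance ticks = 8; W→S at t=19 → φ=1
RR: stance ticks = 8; W→S at t=15 → φ=5


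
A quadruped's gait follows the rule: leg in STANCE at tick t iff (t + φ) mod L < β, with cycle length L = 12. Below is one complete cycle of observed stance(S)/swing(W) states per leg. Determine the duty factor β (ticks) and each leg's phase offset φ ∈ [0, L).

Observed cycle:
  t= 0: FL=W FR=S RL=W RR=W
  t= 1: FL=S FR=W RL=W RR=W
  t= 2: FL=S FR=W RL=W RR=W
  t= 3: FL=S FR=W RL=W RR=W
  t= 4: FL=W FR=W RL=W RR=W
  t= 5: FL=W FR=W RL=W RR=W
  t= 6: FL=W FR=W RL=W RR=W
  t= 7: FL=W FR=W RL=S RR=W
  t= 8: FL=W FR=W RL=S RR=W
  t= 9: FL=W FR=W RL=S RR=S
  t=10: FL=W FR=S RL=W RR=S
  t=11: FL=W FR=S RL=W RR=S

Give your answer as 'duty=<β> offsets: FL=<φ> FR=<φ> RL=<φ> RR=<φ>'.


duty=3 offsets: FL=11 FR=2 RL=5 RR=3

duty β = stance ticks per leg = 3
FL: stance ticks = 3; W→S at t=1 → φ=11
FR: stance ticks = 3; W→S at t=10 → φ=2
RL: stance ticks = 3; W→S at t=7 → φ=5
RR: stance ticks = 3; W→S at t=9 → φ=3


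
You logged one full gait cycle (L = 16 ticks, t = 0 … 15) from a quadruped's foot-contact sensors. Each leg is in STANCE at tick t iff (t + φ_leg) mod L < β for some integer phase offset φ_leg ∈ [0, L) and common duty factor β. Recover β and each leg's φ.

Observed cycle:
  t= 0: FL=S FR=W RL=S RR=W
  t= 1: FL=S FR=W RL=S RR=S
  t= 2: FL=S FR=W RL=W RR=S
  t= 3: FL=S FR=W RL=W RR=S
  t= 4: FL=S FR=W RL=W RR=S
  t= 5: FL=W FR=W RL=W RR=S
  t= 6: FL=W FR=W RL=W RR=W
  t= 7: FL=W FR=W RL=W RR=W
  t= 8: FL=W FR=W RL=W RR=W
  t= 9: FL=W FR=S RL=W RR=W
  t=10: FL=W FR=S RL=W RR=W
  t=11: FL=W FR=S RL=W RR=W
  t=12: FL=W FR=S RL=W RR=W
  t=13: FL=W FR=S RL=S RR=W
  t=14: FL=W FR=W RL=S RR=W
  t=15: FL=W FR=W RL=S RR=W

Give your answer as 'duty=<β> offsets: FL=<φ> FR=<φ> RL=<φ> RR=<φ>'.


duty=5 offsets: FL=0 FR=7 RL=3 RR=15

duty β = stance ticks per leg = 5
FL: stance ticks = 5; W→S at t=0 → φ=0
FR: stance ticks = 5; W→S at t=9 → φ=7
RL: stance ticks = 5; W→S at t=13 → φ=3
RR: stance ticks = 5; W→S at t=1 → φ=15


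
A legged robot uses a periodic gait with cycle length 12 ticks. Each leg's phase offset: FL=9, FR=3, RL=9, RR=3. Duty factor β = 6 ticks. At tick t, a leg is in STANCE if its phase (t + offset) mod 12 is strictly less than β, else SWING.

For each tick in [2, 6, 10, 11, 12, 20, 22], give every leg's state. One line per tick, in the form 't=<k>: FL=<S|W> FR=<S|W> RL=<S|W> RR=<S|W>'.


t=2: phase=(11,5,11,5) vs β=6 → FL=W FR=S RL=W RR=S
t=6: phase=(3,9,3,9) vs β=6 → FL=S FR=W RL=S RR=W
t=10: phase=(7,1,7,1) vs β=6 → FL=W FR=S RL=W RR=S
t=11: phase=(8,2,8,2) vs β=6 → FL=W FR=S RL=W RR=S
t=12: phase=(9,3,9,3) vs β=6 → FL=W FR=S RL=W RR=S
t=20: phase=(5,11,5,11) vs β=6 → FL=S FR=W RL=S RR=W
t=22: phase=(7,1,7,1) vs β=6 → FL=W FR=S RL=W RR=S

t=2: FL=W FR=S RL=W RR=S
t=6: FL=S FR=W RL=S RR=W
t=10: FL=W FR=S RL=W RR=S
t=11: FL=W FR=S RL=W RR=S
t=12: FL=W FR=S RL=W RR=S
t=20: FL=S FR=W RL=S RR=W
t=22: FL=W FR=S RL=W RR=S


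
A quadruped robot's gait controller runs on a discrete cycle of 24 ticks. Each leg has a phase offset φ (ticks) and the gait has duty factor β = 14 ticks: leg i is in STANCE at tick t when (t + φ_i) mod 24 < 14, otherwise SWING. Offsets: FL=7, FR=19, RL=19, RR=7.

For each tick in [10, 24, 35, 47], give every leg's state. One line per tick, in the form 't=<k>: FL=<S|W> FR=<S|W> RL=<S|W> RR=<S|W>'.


t=10: phase=(17,5,5,17) vs β=14 → FL=W FR=S RL=S RR=W
t=24: phase=(7,19,19,7) vs β=14 → FL=S FR=W RL=W RR=S
t=35: phase=(18,6,6,18) vs β=14 → FL=W FR=S RL=S RR=W
t=47: phase=(6,18,18,6) vs β=14 → FL=S FR=W RL=W RR=S

t=10: FL=W FR=S RL=S RR=W
t=24: FL=S FR=W RL=W RR=S
t=35: FL=W FR=S RL=S RR=W
t=47: FL=S FR=W RL=W RR=S


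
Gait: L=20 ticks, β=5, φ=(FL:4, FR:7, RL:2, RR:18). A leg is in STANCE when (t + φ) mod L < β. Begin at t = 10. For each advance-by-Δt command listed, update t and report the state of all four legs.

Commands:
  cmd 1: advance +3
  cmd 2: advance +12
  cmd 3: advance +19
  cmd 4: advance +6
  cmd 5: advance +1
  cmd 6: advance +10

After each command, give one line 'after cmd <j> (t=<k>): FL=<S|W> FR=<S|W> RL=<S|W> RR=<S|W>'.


start t=10: FL=W FR=W RL=W RR=W
cmd 1: advance +3 → t=13, phase=(17,0,15,11) → FL=W FR=S RL=W RR=W
cmd 2: advance +12 → t=25, phase=(9,12,7,3) → FL=W FR=W RL=W RR=S
cmd 3: advance +19 → t=44, phase=(8,11,6,2) → FL=W FR=W RL=W RR=S
cmd 4: advance +6 → t=50, phase=(14,17,12,8) → FL=W FR=W RL=W RR=W
cmd 5: advance +1 → t=51, phase=(15,18,13,9) → FL=W FR=W RL=W RR=W
cmd 6: advance +10 → t=61, phase=(5,8,3,19) → FL=W FR=W RL=S RR=W

after cmd 1 (t=13): FL=W FR=S RL=W RR=W
after cmd 2 (t=25): FL=W FR=W RL=W RR=S
after cmd 3 (t=44): FL=W FR=W RL=W RR=S
after cmd 4 (t=50): FL=W FR=W RL=W RR=W
after cmd 5 (t=51): FL=W FR=W RL=W RR=W
after cmd 6 (t=61): FL=W FR=W RL=S RR=W


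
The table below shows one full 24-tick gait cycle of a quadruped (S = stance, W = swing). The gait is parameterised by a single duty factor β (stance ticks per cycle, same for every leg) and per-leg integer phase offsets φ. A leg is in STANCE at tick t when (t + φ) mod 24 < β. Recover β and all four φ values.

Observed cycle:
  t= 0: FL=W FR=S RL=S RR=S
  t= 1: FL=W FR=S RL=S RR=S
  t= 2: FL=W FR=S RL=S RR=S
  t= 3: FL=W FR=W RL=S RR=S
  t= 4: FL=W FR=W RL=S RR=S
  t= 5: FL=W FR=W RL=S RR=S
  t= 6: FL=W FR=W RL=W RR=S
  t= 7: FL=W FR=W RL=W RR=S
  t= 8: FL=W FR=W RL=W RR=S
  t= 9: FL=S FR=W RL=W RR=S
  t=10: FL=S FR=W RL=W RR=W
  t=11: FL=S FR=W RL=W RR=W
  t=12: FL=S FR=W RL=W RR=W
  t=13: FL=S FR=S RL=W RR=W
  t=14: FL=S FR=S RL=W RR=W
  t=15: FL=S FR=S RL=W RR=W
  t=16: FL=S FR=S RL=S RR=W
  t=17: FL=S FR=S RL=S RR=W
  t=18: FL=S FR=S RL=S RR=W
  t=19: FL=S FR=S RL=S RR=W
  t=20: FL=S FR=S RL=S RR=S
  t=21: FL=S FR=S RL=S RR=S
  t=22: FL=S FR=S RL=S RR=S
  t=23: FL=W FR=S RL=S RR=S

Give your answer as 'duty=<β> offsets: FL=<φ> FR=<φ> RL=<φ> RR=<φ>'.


duty β = stance ticks per leg = 14
FL: stance ticks = 14; W→S at t=9 → φ=15
FR: stance ticks = 14; W→S at t=13 → φ=11
RL: stance ticks = 14; W→S at t=16 → φ=8
RR: stance ticks = 14; W→S at t=20 → φ=4

duty=14 offsets: FL=15 FR=11 RL=8 RR=4


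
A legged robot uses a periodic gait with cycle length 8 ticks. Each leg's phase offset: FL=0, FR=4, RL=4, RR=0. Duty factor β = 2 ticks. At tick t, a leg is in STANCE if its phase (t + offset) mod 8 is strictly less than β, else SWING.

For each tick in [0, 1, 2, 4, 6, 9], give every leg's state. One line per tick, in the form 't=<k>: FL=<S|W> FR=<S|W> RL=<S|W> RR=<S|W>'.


t=0: FL=S FR=W RL=W RR=S
t=1: FL=S FR=W RL=W RR=S
t=2: FL=W FR=W RL=W RR=W
t=4: FL=W FR=S RL=S RR=W
t=6: FL=W FR=W RL=W RR=W
t=9: FL=S FR=W RL=W RR=S

t=0: phase=(0,4,4,0) vs β=2 → FL=S FR=W RL=W RR=S
t=1: phase=(1,5,5,1) vs β=2 → FL=S FR=W RL=W RR=S
t=2: phase=(2,6,6,2) vs β=2 → FL=W FR=W RL=W RR=W
t=4: phase=(4,0,0,4) vs β=2 → FL=W FR=S RL=S RR=W
t=6: phase=(6,2,2,6) vs β=2 → FL=W FR=W RL=W RR=W
t=9: phase=(1,5,5,1) vs β=2 → FL=S FR=W RL=W RR=S


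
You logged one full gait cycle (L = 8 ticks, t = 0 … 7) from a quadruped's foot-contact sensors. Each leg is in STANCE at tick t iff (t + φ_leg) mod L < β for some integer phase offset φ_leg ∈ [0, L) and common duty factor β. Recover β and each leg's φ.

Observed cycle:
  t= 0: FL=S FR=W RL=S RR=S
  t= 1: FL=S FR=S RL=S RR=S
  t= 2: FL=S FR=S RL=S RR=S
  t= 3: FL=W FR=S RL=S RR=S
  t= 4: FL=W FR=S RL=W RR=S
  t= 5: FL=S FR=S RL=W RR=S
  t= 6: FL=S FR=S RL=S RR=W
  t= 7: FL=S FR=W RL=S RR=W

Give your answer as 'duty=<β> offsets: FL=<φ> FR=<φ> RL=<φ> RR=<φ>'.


duty=6 offsets: FL=3 FR=7 RL=2 RR=0

duty β = stance ticks per leg = 6
FL: stance ticks = 6; W→S at t=5 → φ=3
FR: stance ticks = 6; W→S at t=1 → φ=7
RL: stance ticks = 6; W→S at t=6 → φ=2
RR: stance ticks = 6; W→S at t=0 → φ=0
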